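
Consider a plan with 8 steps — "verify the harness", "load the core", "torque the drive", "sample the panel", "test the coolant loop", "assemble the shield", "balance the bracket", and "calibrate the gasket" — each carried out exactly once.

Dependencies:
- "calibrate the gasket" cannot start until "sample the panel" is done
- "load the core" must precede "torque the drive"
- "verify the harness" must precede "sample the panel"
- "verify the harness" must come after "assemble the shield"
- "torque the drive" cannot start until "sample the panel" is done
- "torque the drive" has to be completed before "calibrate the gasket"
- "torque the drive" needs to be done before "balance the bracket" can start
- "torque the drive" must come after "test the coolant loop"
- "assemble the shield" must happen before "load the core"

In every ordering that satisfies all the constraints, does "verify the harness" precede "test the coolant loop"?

No

No chain of constraints connects "verify the harness" to "test the coolant loop" in either direction.
There exist valid orderings with "test the coolant loop" before "verify the harness", so "verify the harness" is not required to come first.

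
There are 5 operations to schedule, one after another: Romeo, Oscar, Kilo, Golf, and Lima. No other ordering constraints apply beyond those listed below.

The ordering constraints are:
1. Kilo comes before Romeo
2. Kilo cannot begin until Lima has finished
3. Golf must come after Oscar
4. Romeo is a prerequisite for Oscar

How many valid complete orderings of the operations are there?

1

Lima is the only operation with nothing required before it, so every ordering starts there.
Every operation is then forced in turn, so only 1 complete ordering is consistent with the constraints.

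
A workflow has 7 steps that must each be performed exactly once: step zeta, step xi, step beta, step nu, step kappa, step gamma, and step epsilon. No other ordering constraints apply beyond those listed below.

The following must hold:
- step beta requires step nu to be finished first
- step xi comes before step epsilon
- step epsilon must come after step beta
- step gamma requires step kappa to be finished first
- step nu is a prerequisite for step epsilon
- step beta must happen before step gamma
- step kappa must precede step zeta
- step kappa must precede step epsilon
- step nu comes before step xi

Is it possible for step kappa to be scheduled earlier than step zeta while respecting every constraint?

Yes

Step kappa is actually forced before step zeta by the constraints, so certainly some valid ordering has step kappa first.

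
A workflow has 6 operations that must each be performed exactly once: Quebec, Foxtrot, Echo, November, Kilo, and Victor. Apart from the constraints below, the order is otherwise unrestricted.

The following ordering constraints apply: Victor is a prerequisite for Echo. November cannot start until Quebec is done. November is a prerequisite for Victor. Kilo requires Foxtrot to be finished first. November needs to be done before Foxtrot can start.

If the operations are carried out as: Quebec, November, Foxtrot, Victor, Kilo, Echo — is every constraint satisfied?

Every stated constraint is respected: Foxtrot sits at position 3, ahead of Kilo at position 5, and each of the other listed pairs likewise has the predecessor earlier in the sequence.

Yes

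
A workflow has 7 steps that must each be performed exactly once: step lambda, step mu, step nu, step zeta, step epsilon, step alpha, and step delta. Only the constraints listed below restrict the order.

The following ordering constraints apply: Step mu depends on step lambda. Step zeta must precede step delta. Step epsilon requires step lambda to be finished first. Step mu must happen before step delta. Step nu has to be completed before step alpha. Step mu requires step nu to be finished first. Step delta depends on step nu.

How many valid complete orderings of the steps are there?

162

3 steps have no prerequisites (step lambda, step nu, step zeta), so any of them could come first.
Counting all ways to extend the partial order to a total order gives 162.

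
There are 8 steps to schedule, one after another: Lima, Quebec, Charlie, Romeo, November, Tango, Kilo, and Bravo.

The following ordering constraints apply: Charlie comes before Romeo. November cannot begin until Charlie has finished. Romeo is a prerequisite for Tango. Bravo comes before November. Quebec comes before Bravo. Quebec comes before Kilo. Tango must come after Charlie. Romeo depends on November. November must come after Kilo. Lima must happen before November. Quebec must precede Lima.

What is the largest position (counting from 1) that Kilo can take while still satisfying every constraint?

5

Following every chain forward from Kilo, the steps that must come later are Romeo, November, Tango — 3 of them.
With 3 mandatory successors out of 8 steps total, the latest slot for Kilo is 8−3 = 5, and it's reachable by doing all non-successors before Kilo.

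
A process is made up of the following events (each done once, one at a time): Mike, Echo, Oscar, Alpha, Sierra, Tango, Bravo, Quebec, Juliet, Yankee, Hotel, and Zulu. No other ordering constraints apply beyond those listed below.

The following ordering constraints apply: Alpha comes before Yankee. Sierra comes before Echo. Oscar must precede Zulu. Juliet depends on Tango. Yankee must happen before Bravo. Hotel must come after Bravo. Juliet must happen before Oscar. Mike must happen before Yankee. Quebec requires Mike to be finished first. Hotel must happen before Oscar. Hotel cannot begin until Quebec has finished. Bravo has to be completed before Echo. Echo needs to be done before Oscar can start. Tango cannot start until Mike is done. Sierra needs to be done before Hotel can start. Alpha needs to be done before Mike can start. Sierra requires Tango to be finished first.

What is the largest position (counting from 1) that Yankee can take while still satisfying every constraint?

7

Following every chain forward from Yankee, the events that must come later are Echo, Oscar, Bravo, Hotel, Zulu — 5 of them.
So at least 5 events follow Yankee, putting Yankee no later than position 7. That position is achievable by scheduling everything else first.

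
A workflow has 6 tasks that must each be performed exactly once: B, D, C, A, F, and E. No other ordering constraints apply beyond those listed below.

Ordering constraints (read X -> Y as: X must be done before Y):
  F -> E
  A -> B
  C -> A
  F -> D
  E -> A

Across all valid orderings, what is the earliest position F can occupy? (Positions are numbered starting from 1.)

1

Nothing is required before F; it can be the very first task.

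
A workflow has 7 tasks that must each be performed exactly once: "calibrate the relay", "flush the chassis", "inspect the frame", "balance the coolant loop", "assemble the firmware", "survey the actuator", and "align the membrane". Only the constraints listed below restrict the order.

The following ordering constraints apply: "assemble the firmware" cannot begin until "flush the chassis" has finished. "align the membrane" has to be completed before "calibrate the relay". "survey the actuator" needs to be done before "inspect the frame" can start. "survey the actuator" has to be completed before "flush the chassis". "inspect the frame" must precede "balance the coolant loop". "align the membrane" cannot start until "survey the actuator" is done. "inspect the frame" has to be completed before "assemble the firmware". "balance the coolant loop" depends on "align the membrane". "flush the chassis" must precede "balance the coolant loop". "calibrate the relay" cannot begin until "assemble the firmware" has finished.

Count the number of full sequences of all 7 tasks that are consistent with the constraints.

22

"survey the actuator" is the only task with nothing required before it, so every ordering starts there.
Systematically extending each partial ordering one task at a time and counting, there are 22 complete orderings.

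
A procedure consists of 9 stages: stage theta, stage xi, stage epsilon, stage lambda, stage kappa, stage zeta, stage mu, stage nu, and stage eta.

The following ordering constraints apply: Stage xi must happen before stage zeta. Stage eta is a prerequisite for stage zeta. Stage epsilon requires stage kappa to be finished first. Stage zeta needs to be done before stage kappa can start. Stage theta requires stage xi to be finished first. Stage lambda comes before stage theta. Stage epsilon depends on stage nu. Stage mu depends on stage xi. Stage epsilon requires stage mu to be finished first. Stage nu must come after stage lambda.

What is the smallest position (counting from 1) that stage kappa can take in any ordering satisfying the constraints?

Every stage that must precede stage kappa has to come before it. Tracing all chains that end at stage kappa, those stages are: stage xi, stage zeta, stage eta — 3 in total.
So at minimum 3 stages come before stage kappa, putting stage kappa no earlier than position 4. That position is achievable by scheduling exactly those predecessors first.

4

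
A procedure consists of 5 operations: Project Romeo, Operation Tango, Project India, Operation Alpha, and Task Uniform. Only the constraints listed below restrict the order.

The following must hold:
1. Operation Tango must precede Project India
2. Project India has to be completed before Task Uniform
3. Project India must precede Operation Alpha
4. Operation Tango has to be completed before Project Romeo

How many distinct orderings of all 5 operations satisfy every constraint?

8

Operation Tango is the only operation with nothing required before it, so every ordering starts there.
Counting all ways to extend the partial order to a total order gives 8.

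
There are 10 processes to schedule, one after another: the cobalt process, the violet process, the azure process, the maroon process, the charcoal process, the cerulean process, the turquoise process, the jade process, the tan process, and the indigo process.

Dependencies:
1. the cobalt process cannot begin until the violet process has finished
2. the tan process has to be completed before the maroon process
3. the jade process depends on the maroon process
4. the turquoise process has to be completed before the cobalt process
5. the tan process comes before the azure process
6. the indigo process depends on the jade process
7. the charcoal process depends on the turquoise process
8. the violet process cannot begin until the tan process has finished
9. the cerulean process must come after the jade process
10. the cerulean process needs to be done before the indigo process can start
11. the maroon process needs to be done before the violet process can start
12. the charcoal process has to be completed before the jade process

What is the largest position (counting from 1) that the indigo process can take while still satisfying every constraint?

Nothing depends on the indigo process, so it can be the final process, position 10.

10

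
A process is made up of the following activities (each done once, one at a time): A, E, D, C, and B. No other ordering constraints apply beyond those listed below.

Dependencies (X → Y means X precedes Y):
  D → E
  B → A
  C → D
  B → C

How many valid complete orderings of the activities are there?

4

Only B has no prerequisites, so it must go first.
Enumerating by repeatedly choosing an available activity (one whose prerequisites are all placed) gives 4 distinct complete orderings.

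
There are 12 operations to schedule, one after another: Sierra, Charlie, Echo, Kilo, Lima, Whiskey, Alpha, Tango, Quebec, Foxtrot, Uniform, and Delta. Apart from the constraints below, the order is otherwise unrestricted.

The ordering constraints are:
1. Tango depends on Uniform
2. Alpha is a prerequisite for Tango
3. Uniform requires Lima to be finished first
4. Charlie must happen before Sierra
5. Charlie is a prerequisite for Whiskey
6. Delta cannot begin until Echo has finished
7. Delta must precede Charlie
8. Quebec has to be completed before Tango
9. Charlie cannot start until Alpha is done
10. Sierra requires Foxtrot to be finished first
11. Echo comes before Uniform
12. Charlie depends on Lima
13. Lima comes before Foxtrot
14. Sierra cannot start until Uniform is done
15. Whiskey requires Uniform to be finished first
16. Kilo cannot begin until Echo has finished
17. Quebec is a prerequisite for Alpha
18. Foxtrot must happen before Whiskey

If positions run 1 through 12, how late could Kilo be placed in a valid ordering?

No constraint forces any operation after Kilo, so it can be placed last, in position 12.

12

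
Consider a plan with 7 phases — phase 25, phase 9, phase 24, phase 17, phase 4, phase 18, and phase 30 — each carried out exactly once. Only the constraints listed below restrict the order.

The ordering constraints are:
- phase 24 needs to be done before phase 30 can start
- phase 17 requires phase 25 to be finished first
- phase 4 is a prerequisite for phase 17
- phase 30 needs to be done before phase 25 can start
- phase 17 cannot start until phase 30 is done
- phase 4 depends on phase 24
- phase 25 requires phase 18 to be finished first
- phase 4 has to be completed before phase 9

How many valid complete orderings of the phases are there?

37

2 phases have no prerequisites (phase 24, phase 18), so any of them could come first.
Counting all ways to extend the partial order to a total order gives 37.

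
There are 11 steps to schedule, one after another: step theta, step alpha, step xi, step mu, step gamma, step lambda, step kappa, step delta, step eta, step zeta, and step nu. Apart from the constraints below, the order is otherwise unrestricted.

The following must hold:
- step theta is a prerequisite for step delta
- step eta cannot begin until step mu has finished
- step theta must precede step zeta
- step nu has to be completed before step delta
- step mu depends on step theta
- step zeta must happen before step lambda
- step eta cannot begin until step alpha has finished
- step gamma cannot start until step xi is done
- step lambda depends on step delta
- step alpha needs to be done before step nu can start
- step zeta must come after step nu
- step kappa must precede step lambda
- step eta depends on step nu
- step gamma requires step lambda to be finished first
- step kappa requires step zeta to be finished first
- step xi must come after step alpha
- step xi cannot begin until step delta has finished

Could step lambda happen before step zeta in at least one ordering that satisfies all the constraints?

There is a dependency chain step zeta → step lambda, so step lambda always comes after step zeta.
Hence step lambda can never be scheduled before step zeta.

No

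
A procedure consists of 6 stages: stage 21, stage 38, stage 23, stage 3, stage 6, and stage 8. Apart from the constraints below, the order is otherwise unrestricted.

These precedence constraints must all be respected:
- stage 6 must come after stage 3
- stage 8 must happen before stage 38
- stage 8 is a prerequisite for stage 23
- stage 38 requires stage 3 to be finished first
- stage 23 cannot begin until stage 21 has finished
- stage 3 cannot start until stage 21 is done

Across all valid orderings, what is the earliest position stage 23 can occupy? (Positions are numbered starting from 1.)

3

Every stage that must precede stage 23 has to come before it. Tracing all chains that end at stage 23, those stages are: stage 21, stage 8 — 2 in total.
With 2 mandatory predecessors, the earliest stage 23 can sit is position 2+1 = 3, and placing just those 2 first achieves it.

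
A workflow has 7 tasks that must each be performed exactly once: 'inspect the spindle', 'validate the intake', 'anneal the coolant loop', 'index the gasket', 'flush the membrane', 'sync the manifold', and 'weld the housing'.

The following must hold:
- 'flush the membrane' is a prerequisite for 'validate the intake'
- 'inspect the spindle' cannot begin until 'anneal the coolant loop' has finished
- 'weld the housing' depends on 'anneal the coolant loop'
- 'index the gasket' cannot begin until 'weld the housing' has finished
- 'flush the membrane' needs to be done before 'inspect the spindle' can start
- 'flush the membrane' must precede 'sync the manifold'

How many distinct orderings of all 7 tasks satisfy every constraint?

180

The tasks with no prerequisites are 'anneal the coolant loop', 'flush the membrane'; any of them can be placed first.
Counting all ways to extend the partial order to a total order gives 180.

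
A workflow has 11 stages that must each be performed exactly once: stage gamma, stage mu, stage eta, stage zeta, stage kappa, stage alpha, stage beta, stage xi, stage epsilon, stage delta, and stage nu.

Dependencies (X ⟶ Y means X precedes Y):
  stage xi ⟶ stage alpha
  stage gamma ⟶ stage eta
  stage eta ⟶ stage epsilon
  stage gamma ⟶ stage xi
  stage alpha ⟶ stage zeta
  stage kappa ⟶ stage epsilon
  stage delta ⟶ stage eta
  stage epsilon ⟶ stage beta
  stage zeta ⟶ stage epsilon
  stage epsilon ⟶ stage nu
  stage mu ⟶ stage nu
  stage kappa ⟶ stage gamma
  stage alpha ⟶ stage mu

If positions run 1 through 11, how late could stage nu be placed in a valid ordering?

Stage nu has no required successors, so nothing stops it from going last (position 11).

11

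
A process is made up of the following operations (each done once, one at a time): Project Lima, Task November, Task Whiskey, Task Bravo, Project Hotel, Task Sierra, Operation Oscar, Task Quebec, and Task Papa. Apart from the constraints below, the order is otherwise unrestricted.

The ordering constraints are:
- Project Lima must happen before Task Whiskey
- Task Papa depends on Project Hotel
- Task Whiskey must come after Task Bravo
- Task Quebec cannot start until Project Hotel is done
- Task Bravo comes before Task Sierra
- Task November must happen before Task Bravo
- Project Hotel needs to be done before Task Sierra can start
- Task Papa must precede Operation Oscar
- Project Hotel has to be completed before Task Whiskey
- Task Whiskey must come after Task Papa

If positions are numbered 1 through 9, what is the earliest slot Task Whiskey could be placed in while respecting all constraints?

6

The operations that are forced before Task Whiskey, directly or transitively, are Project Lima, Task November, Task Bravo, Project Hotel, Task Papa. That's 5 operations.
With 5 mandatory predecessors, the earliest Task Whiskey can sit is position 5+1 = 6, and placing just those 5 first achieves it.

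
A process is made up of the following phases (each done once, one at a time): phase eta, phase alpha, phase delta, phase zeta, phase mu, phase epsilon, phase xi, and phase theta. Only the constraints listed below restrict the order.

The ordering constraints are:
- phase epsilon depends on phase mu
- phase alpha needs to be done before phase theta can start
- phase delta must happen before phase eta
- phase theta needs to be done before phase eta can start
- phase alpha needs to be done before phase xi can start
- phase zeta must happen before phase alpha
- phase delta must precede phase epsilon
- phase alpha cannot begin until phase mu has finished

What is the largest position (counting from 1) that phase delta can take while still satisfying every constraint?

Every phase that must follow phase delta has to come after it. Tracing all chains starting from phase delta, those phases are: phase eta, phase epsilon — 2 in total.
With 2 mandatory successors out of 8 phases total, the latest slot for phase delta is 8−2 = 6, and it's reachable by doing all non-successors before phase delta.

6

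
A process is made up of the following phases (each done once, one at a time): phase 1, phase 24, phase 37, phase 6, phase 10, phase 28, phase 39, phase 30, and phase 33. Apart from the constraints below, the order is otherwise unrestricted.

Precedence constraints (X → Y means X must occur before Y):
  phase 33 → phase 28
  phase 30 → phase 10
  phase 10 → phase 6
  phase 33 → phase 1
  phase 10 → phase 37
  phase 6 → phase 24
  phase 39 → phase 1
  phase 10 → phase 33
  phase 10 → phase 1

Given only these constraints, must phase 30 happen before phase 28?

Yes

Chaining the stated constraints: phase 30 → phase 10 → phase 33 → phase 28.
So phase 30 must precede phase 28 in any valid ordering.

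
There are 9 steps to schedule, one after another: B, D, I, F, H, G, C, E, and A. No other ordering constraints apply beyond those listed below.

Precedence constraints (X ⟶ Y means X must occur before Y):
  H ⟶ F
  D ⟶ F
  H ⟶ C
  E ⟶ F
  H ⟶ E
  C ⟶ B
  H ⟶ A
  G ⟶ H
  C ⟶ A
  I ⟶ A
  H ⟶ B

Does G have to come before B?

Yes

There is a constraint chain G → H → B.
So G must precede B in any valid ordering.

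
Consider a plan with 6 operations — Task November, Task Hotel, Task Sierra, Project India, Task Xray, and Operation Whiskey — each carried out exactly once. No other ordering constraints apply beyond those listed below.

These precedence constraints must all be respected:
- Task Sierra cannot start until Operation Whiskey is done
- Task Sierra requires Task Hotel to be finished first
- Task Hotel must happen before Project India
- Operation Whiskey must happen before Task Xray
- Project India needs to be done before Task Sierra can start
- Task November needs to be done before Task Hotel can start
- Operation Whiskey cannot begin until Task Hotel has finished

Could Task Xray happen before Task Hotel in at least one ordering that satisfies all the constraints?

No

Following Task Hotel → Operation Whiskey → Task Xray, Task Hotel must precede Task Xray in every valid ordering.
Hence Task Xray can never be scheduled before Task Hotel.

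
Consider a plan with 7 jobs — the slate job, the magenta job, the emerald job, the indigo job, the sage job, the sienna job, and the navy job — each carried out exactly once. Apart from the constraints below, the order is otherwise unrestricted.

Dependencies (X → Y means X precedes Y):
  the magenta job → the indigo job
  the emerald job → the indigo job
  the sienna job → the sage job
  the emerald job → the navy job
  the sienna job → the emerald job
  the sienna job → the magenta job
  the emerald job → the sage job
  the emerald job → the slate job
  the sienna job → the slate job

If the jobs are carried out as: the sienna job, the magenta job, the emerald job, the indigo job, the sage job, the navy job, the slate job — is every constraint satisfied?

Going through the constraints one by one, each required predecessor appears earlier in the sequence than its dependent — e.g. the sienna job (position 1) is before the slate job (position 7), as required.

Yes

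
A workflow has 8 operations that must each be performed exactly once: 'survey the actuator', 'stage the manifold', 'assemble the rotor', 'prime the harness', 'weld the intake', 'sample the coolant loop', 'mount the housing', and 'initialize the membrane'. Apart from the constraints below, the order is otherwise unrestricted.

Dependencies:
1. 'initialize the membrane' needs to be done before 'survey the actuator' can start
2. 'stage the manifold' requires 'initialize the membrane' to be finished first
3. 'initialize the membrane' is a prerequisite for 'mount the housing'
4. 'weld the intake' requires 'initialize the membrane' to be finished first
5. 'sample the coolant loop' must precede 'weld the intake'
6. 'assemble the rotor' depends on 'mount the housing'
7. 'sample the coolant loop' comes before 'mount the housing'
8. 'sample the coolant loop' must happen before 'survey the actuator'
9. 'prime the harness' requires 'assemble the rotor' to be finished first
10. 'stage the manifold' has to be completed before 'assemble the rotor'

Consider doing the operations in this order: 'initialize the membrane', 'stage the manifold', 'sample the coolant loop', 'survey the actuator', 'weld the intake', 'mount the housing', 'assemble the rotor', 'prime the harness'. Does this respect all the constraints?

Checking each listed constraint against this order: for instance, 'stage the manifold' is in position 2 and 'assemble the rotor' in position 7, so that constraint holds — and the remaining constraints check out the same way.

Yes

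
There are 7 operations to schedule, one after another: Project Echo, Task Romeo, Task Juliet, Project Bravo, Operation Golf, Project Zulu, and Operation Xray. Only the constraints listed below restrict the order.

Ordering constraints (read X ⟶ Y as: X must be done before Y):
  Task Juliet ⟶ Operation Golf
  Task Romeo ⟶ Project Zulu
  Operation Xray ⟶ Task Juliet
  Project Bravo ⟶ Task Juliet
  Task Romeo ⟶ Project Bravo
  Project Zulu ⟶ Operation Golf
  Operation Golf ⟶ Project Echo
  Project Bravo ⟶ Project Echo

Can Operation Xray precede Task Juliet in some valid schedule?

Yes

Every valid ordering already has Operation Xray before Task Juliet (the constraints require it), so in particular at least one does.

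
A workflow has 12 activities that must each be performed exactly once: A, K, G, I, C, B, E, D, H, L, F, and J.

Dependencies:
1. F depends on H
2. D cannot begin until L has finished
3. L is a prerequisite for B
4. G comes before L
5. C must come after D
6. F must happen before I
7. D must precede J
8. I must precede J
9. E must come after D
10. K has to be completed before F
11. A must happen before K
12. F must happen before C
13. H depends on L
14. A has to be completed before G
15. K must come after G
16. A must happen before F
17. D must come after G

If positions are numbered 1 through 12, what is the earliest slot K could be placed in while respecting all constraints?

3

Every activity that must precede K has to come before it. Tracing all chains that end at K, those activities are: A, G — 2 in total.
With 2 mandatory predecessors, the earliest K can sit is position 2+1 = 3, and placing just those 2 first achieves it.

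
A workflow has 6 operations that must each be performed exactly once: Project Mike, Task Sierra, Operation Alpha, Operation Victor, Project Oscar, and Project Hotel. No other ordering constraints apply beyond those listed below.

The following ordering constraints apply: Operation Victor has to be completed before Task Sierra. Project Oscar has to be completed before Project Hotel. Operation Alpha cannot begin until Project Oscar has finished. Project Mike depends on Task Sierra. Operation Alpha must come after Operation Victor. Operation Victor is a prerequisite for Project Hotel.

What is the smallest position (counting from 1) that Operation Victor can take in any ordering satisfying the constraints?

1

Nothing is required before Operation Victor; it can be the very first operation.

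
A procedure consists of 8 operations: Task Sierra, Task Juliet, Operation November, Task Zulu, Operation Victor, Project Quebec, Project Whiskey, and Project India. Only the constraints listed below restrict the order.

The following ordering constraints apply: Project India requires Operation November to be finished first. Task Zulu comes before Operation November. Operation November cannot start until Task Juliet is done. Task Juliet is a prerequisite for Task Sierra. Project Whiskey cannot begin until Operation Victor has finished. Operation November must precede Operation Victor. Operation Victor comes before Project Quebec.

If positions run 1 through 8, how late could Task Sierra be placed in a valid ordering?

8

Task Sierra has no required successors, so nothing stops it from going last (position 8).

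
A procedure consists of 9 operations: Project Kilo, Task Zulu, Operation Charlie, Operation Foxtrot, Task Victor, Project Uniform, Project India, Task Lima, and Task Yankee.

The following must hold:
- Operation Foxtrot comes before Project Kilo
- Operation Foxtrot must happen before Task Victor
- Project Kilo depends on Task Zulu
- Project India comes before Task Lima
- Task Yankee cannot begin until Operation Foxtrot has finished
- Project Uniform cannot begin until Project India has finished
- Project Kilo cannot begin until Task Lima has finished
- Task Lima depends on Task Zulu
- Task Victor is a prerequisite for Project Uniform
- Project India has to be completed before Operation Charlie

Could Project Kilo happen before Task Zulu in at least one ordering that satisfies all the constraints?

No

The constraints give a chain Task Zulu → Project Kilo, which forces Task Zulu before Project Kilo.
So no valid ordering can have Project Kilo before Task Zulu.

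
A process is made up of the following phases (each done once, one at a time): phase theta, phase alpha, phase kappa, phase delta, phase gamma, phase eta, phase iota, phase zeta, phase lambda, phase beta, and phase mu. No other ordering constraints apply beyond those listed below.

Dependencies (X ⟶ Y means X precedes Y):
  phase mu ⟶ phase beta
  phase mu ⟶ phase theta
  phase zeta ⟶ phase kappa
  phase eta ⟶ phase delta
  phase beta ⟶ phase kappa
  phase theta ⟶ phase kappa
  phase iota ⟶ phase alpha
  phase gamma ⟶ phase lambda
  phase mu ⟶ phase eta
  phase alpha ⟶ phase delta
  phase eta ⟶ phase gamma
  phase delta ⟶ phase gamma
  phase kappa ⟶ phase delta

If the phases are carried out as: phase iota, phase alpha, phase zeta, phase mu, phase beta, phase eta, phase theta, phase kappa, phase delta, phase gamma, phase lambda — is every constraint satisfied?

Every stated constraint is respected: phase alpha sits at position 2, ahead of phase delta at position 9, and each of the other listed pairs likewise has the predecessor earlier in the sequence.

Yes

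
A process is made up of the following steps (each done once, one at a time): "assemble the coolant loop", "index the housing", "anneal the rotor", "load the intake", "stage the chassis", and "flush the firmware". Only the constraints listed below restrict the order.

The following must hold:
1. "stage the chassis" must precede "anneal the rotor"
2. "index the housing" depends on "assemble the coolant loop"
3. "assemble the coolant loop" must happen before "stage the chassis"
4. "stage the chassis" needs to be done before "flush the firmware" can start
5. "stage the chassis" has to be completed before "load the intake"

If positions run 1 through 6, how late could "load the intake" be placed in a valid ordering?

Nothing depends on "load the intake", so it can be the final step, position 6.

6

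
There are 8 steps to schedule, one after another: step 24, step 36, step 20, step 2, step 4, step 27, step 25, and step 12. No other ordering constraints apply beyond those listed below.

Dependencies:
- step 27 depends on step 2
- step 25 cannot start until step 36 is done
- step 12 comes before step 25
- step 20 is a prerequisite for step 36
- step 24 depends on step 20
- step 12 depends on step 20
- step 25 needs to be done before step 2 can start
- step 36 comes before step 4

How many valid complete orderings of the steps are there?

63

Step 20 is the only step with nothing required before it, so every ordering starts there.
Counting all ways to extend the partial order to a total order gives 63.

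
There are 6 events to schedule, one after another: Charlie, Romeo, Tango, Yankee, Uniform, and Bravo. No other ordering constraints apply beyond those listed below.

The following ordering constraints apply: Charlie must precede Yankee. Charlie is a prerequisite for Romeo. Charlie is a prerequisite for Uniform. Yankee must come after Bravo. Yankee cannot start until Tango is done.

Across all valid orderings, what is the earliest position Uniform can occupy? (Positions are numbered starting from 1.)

2

The only event forced before Uniform (directly or transitively) is Charlie.
With 1 mandatory predecessor, the earliest Uniform can sit is position 1+1 = 2, and placing just that one first achieves it.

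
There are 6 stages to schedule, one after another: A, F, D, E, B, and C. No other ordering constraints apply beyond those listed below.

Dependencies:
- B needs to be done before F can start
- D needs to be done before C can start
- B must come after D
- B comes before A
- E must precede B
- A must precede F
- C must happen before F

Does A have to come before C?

Nothing in the constraints links A and C; they are unordered relative to each other.
There exist valid orderings with C before A, so A is not required to come first.

No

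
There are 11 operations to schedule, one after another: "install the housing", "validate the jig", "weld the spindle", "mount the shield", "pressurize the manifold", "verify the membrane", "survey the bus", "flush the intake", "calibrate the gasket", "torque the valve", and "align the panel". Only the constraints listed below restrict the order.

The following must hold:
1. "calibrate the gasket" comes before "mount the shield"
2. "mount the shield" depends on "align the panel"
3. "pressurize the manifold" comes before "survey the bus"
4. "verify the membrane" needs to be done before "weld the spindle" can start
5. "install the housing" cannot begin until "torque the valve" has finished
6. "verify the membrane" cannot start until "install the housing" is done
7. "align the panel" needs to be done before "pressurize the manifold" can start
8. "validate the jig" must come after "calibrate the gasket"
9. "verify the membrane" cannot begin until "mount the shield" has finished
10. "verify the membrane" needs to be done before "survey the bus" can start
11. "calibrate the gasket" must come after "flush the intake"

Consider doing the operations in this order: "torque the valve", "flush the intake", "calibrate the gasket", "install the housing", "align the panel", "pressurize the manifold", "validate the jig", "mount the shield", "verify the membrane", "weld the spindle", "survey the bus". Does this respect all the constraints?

Yes

Every stated constraint is respected: "calibrate the gasket" sits at position 3, ahead of "mount the shield" at position 8, and each of the other listed pairs likewise has the predecessor earlier in the sequence.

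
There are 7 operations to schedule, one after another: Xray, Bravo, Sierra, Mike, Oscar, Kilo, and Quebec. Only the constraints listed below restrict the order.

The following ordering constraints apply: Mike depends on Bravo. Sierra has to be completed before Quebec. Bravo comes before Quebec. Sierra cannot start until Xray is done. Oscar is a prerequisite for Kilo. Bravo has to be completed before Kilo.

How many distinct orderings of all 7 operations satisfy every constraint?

164

The operations with no prerequisites are Xray, Bravo, Oscar; any of them can be placed first.
Counting all ways to extend the partial order to a total order gives 164.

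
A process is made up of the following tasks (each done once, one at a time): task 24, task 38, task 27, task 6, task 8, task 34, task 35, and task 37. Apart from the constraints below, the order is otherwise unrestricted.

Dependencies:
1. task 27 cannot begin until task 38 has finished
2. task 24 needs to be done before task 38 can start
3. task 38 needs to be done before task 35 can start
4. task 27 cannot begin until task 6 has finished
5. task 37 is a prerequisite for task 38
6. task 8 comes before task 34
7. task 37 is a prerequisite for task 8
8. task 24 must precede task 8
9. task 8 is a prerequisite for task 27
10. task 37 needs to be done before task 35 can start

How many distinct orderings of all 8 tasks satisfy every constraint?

The tasks with no prerequisites are task 24, task 6, task 37; any of them can be placed first.
Systematically extending each partial ordering one task at a time and counting, there are 196 complete orderings.

196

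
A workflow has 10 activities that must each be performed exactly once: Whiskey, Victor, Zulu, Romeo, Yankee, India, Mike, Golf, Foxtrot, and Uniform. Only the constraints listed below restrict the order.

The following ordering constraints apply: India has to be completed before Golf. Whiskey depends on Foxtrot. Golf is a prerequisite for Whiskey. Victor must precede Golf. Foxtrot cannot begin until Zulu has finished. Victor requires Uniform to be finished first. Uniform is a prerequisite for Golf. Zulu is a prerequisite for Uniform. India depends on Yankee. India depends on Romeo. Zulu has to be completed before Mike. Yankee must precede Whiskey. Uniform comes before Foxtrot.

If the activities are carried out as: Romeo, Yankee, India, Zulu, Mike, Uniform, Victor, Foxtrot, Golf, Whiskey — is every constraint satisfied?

Yes

Every stated constraint is respected: Yankee sits at position 2, ahead of Whiskey at position 10, and each of the other listed pairs likewise has the predecessor earlier in the sequence.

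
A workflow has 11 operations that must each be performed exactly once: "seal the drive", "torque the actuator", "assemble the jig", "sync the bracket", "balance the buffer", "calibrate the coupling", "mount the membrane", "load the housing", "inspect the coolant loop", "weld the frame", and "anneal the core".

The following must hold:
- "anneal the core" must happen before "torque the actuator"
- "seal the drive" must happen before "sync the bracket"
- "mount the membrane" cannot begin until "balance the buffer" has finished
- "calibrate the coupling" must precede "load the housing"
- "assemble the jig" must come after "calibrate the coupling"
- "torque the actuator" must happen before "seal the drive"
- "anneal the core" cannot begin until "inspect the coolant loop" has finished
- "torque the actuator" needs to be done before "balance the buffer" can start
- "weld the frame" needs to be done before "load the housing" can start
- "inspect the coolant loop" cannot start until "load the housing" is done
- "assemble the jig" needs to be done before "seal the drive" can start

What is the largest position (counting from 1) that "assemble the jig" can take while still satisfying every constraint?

Following every chain forward from "assemble the jig", the operations that must come later are "seal the drive", "sync the bracket" — 2 of them.
With 2 mandatory successors out of 11 operations total, the latest slot for "assemble the jig" is 11−2 = 9, and it's reachable by doing all non-successors before "assemble the jig".

9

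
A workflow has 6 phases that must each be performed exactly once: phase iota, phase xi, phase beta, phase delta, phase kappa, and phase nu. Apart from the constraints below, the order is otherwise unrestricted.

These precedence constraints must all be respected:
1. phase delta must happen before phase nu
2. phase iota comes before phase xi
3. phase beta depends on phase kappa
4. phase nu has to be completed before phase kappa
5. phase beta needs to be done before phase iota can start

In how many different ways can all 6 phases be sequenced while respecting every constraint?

Phase delta is the only phase with nothing required before it, so every ordering starts there.
Every phase is then forced in turn, so only 1 complete ordering is consistent with the constraints.

1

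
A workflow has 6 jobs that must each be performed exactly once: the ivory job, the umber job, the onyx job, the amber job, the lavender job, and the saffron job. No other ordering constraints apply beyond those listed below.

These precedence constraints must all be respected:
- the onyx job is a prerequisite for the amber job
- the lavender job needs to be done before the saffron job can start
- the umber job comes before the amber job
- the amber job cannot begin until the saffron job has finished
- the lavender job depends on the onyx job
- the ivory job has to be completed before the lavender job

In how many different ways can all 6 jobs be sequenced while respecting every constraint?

10

3 jobs have no prerequisites (the ivory job, the umber job, the onyx job), so any of them could come first.
Enumerating by repeatedly choosing an available job (one whose prerequisites are all placed) gives 10 distinct complete orderings.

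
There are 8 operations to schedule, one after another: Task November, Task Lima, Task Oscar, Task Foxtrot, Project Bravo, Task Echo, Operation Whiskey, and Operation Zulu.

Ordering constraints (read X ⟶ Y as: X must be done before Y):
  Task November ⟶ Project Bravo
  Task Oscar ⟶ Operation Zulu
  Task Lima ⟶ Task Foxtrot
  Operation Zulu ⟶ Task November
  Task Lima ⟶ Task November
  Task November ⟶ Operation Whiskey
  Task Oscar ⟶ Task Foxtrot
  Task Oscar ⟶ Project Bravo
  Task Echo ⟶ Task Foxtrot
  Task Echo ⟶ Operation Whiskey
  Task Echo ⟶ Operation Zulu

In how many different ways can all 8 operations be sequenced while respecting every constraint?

The operations with no prerequisites are Task Lima, Task Oscar, Task Echo; any of them can be placed first.
Enumerating by repeatedly choosing an available operation (one whose prerequisites are all placed) gives 76 distinct complete orderings.

76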